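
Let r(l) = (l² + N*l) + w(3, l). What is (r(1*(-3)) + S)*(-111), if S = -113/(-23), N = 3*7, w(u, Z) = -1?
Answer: 127872/23 ≈ 5559.6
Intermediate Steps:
N = 21
r(l) = -1 + l² + 21*l (r(l) = (l² + 21*l) - 1 = -1 + l² + 21*l)
S = 113/23 (S = -113*(-1/23) = 113/23 ≈ 4.9130)
(r(1*(-3)) + S)*(-111) = ((-1 + (1*(-3))² + 21*(1*(-3))) + 113/23)*(-111) = ((-1 + (-3)² + 21*(-3)) + 113/23)*(-111) = ((-1 + 9 - 63) + 113/23)*(-111) = (-55 + 113/23)*(-111) = -1152/23*(-111) = 127872/23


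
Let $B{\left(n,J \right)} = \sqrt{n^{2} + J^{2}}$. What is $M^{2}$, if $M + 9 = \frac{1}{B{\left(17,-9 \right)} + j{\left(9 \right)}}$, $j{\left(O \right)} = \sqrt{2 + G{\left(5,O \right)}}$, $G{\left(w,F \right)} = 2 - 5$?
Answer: $\frac{\left(-1 + 9 i + 9 \sqrt{370}\right)^{2}}{\left(i + \sqrt{370}\right)^{2}} \approx 80.069 + 0.048238 i$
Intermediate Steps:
$G{\left(w,F \right)} = -3$ ($G{\left(w,F \right)} = 2 - 5 = -3$)
$B{\left(n,J \right)} = \sqrt{J^{2} + n^{2}}$
$j{\left(O \right)} = i$ ($j{\left(O \right)} = \sqrt{2 - 3} = \sqrt{-1} = i$)
$M = -9 + \frac{1}{i + \sqrt{370}}$ ($M = -9 + \frac{1}{\sqrt{\left(-9\right)^{2} + 17^{2}} + i} = -9 + \frac{1}{\sqrt{81 + 289} + i} = -9 + \frac{1}{\sqrt{370} + i} = -9 + \frac{1}{i + \sqrt{370}} \approx -8.9482 - 0.0026954 i$)
$M^{2} = \left(\frac{1 - 9 i - 9 \sqrt{370}}{i + \sqrt{370}}\right)^{2} = \frac{\left(1 - 9 i - 9 \sqrt{370}\right)^{2}}{\left(i + \sqrt{370}\right)^{2}}$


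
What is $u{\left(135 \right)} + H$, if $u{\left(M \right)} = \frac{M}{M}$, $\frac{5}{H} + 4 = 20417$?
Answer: $\frac{20418}{20413} \approx 1.0002$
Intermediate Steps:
$H = \frac{5}{20413}$ ($H = \frac{5}{-4 + 20417} = \frac{5}{20413} \approx 0.00024494$)
$u{\left(M \right)} = 1$
$u{\left(135 \right)} + H = 1 + \frac{5}{20413} = \frac{20418}{20413}$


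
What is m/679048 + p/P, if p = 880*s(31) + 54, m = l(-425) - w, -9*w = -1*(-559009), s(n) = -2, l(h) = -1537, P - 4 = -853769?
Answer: 59484786329/652215842685 ≈ 0.091204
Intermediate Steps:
P = -853765 (P = 4 - 853769 = -853765)
w = -559009/9 (w = -(-1)*(-559009)/9 = -1/9*559009 = -559009/9 ≈ -62112.)
m = 545176/9 (m = -1537 - 1*(-559009/9) = -1537 + 559009/9 = 545176/9 ≈ 60575.)
p = -1706 (p = 880*(-2) + 54 = -1760 + 54 = -1706)
m/679048 + p/P = (545176/9)/679048 - 1706/(-853765) = (545176/9)*(1/679048) - 1706*(-1/853765) = 68147/763929 + 1706/853765 = 59484786329/652215842685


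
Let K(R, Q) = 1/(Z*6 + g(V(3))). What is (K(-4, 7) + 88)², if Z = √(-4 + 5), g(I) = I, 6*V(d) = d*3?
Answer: 1747684/225 ≈ 7767.5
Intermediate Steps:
V(d) = d/2 (V(d) = (d*3)/6 = (3*d)/6 = d/2)
Z = 1 (Z = √1 = 1)
K(R, Q) = 2/15 (K(R, Q) = 1/(1*6 + (½)*3) = 1/(6 + 3/2) = 1/(15/2) = 2/15)
(K(-4, 7) + 88)² = (2/15 + 88)² = (1322/15)² = 1747684/225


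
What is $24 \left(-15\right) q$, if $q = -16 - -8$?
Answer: $2880$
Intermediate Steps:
$q = -8$ ($q = -16 + 8 = -8$)
$24 \left(-15\right) q = 24 \left(-15\right) \left(-8\right) = \left(-360\right) \left(-8\right) = 2880$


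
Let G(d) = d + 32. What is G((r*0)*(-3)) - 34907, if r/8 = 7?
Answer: -34875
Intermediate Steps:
r = 56 (r = 8*7 = 56)
G(d) = 32 + d
G((r*0)*(-3)) - 34907 = (32 + (56*0)*(-3)) - 34907 = (32 + 0*(-3)) - 34907 = (32 + 0) - 34907 = 32 - 34907 = -34875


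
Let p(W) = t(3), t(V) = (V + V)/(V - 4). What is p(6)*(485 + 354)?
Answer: -5034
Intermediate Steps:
t(V) = 2*V/(-4 + V) (t(V) = (2*V)/(-4 + V) = 2*V/(-4 + V))
p(W) = -6 (p(W) = 2*3/(-4 + 3) = 2*3/(-1) = 2*3*(-1) = -6)
p(6)*(485 + 354) = -6*(485 + 354) = -6*839 = -5034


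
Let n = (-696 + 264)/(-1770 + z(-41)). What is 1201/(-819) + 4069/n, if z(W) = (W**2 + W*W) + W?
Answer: -191453459/13104 ≈ -14610.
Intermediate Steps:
z(W) = W + 2*W**2 (z(W) = (W**2 + W**2) + W = 2*W**2 + W = W + 2*W**2)
n = -144/517 (n = (-696 + 264)/(-1770 - 41*(1 + 2*(-41))) = -432/(-1770 - 41*(1 - 82)) = -432/(-1770 - 41*(-81)) = -432/(-1770 + 3321) = -432/1551 = -432*1/1551 = -144/517 ≈ -0.27853)
1201/(-819) + 4069/n = 1201/(-819) + 4069/(-144/517) = 1201*(-1/819) + 4069*(-517/144) = -1201/819 - 2103673/144 = -191453459/13104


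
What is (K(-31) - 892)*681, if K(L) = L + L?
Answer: -649674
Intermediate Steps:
K(L) = 2*L
(K(-31) - 892)*681 = (2*(-31) - 892)*681 = (-62 - 892)*681 = -954*681 = -649674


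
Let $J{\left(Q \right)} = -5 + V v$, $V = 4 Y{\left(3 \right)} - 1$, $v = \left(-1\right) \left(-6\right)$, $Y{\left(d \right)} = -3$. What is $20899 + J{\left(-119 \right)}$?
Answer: $20816$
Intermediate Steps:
$v = 6$
$V = -13$ ($V = 4 \left(-3\right) - 1 = -12 - 1 = -13$)
$J{\left(Q \right)} = -83$ ($J{\left(Q \right)} = -5 - 78 = -83$)
$20899 + J{\left(-119 \right)} = 20899 - 83 = 20816$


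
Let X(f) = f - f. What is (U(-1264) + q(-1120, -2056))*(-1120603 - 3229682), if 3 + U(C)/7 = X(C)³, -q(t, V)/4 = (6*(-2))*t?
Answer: 233962677585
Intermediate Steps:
X(f) = 0
q(t, V) = 48*t (q(t, V) = -4*6*(-2)*t = -(-48)*t = 48*t)
U(C) = -21 (U(C) = -21 + 7*0³ = -21 + 7*0 = -21 + 0 = -21)
(U(-1264) + q(-1120, -2056))*(-1120603 - 3229682) = (-21 + 48*(-1120))*(-1120603 - 3229682) = (-21 - 53760)*(-4350285) = -53781*(-4350285) = 233962677585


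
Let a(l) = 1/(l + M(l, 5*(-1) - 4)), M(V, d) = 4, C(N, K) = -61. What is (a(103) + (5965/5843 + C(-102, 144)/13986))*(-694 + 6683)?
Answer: 53722631810963/8744061186 ≈ 6143.9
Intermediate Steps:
a(l) = 1/(4 + l) (a(l) = 1/(l + 4) = 1/(4 + l))
(a(103) + (5965/5843 + C(-102, 144)/13986))*(-694 + 6683) = (1/(4 + 103) + (5965/5843 - 61/13986))*(-694 + 6683) = (1/107 + (5965*(1/5843) - 61*1/13986))*5989 = (1/107 + (5965/5843 - 61/13986))*5989 = (1/107 + 83070067/81720198)*5989 = (8970217367/8744061186)*5989 = 53722631810963/8744061186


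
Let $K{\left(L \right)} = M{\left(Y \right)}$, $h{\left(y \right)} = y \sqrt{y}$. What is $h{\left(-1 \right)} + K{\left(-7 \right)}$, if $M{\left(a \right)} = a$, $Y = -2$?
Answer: $-2 - i \approx -2.0 - 1.0 i$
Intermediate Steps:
$h{\left(y \right)} = y^{\frac{3}{2}}$
$K{\left(L \right)} = -2$
$h{\left(-1 \right)} + K{\left(-7 \right)} = \left(-1\right)^{\frac{3}{2}} - 2 = - i - 2 = -2 - i$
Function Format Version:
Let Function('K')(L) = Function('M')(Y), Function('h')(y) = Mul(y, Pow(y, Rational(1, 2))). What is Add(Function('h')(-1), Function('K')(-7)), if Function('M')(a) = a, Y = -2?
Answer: Add(-2, Mul(-1, I)) ≈ Add(-2.0000, Mul(-1.0000, I))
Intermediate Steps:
Function('h')(y) = Pow(y, Rational(3, 2))
Function('K')(L) = -2
Add(Function('h')(-1), Function('K')(-7)) = Add(Pow(-1, Rational(3, 2)), -2) = Add(Mul(-1, I), -2) = Add(-2, Mul(-1, I))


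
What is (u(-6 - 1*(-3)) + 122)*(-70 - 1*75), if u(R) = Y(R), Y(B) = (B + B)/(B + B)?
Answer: -17835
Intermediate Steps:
Y(B) = 1 (Y(B) = (2*B)/((2*B)) = (2*B)*(1/(2*B)) = 1)
u(R) = 1
(u(-6 - 1*(-3)) + 122)*(-70 - 1*75) = (1 + 122)*(-70 - 1*75) = 123*(-70 - 75) = 123*(-145) = -17835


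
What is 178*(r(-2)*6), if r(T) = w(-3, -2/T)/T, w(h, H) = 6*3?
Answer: -9612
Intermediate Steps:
w(h, H) = 18
r(T) = 18/T
178*(r(-2)*6) = 178*((18/(-2))*6) = 178*((18*(-1/2))*6) = 178*(-9*6) = 178*(-54) = -9612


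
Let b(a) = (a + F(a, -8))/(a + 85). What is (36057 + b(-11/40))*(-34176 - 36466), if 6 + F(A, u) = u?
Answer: -8632212358484/3389 ≈ -2.5471e+9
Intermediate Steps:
F(A, u) = -6 + u
b(a) = (-14 + a)/(85 + a) (b(a) = (a + (-6 - 8))/(a + 85) = (a - 14)/(85 + a) = (-14 + a)/(85 + a))
(36057 + b(-11/40))*(-34176 - 36466) = (36057 + (-14 - 11/40)/(85 - 11/40))*(-34176 - 36466) = (36057 + (-14 - 11*1/40)/(85 - 11*1/40))*(-70642) = (36057 + (-14 - 11/40)/(85 - 11/40))*(-70642) = (36057 - 571/40/(3389/40))*(-70642) = (36057 + (40/3389)*(-571/40))*(-70642) = (36057 - 571/3389)*(-70642) = (122196602/3389)*(-70642) = -8632212358484/3389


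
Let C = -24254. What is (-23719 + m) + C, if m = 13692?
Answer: -34281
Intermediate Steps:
(-23719 + m) + C = (-23719 + 13692) - 24254 = -10027 - 24254 = -34281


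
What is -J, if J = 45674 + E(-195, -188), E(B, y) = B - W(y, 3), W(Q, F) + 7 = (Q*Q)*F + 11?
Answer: 60557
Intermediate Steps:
W(Q, F) = 4 + F*Q² (W(Q, F) = -7 + ((Q*Q)*F + 11) = -7 + (Q²*F + 11) = -7 + (F*Q² + 11) = -7 + (11 + F*Q²) = 4 + F*Q²)
E(B, y) = -4 + B - 3*y² (E(B, y) = B - (4 + 3*y²) = B + (-4 - 3*y²) = -4 + B - 3*y²)
J = -60557 (J = 45674 + (-4 - 195 - 3*(-188)²) = 45674 + (-4 - 195 - 3*35344) = 45674 + (-4 - 195 - 106032) = 45674 - 106231 = -60557)
-J = -1*(-60557) = 60557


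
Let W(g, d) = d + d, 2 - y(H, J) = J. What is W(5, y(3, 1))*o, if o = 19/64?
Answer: 19/32 ≈ 0.59375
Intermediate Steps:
y(H, J) = 2 - J
W(g, d) = 2*d
o = 19/64 (o = 19*(1/64) = 19/64 ≈ 0.29688)
W(5, y(3, 1))*o = (2*(2 - 1*1))*(19/64) = (2*(2 - 1))*(19/64) = (2*1)*(19/64) = 2*(19/64) = 19/32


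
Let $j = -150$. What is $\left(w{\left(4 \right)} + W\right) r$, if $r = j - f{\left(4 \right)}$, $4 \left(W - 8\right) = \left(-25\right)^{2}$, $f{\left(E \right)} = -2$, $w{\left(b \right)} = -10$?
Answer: $-22829$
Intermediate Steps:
$W = \frac{657}{4}$ ($W = 8 + \frac{\left(-25\right)^{2}}{4} = 8 + \frac{1}{4} \cdot 625 = 8 + \frac{625}{4} = \frac{657}{4} \approx 164.25$)
$r = -148$ ($r = -150 - -2 = -150 + 2 = -148$)
$\left(w{\left(4 \right)} + W\right) r = \left(-10 + \frac{657}{4}\right) \left(-148\right) = \frac{617}{4} \left(-148\right) = -22829$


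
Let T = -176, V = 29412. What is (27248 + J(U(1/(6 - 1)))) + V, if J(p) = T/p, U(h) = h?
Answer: 55780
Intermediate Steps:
J(p) = -176/p
(27248 + J(U(1/(6 - 1)))) + V = (27248 - 176/(1/(6 - 1))) + 29412 = (27248 - 176/(1/5)) + 29412 = (27248 - 176/⅕) + 29412 = (27248 - 176*5) + 29412 = (27248 - 880) + 29412 = 26368 + 29412 = 55780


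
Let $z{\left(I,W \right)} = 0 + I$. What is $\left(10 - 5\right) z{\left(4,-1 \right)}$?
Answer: $20$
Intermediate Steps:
$z{\left(I,W \right)} = I$
$\left(10 - 5\right) z{\left(4,-1 \right)} = \left(10 - 5\right) 4 = 5 \cdot 4 = 20$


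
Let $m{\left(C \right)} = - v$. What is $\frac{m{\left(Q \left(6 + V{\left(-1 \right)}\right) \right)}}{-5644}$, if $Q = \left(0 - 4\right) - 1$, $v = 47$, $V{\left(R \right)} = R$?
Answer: $\frac{47}{5644} \approx 0.0083274$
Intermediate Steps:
$Q = -5$ ($Q = -4 - 1 = -5$)
$m{\left(C \right)} = -47$ ($m{\left(C \right)} = \left(-1\right) 47 = -47$)
$\frac{m{\left(Q \left(6 + V{\left(-1 \right)}\right) \right)}}{-5644} = - \frac{47}{-5644} = \left(-47\right) \left(- \frac{1}{5644}\right) = \frac{47}{5644}$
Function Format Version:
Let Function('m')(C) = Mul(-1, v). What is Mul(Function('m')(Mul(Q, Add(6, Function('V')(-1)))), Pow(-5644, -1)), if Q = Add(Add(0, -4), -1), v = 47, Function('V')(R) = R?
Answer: Rational(47, 5644) ≈ 0.0083274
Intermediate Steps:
Q = -5 (Q = Add(-4, -1) = -5)
Function('m')(C) = -47 (Function('m')(C) = Mul(-1, 47) = -47)
Mul(Function('m')(Mul(Q, Add(6, Function('V')(-1)))), Pow(-5644, -1)) = Mul(-47, Pow(-5644, -1)) = Mul(-47, Rational(-1, 5644)) = Rational(47, 5644)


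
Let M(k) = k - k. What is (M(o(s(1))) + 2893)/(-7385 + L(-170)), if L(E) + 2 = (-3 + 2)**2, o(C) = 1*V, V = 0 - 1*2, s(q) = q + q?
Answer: -2893/7386 ≈ -0.39169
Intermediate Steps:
s(q) = 2*q
V = -2 (V = 0 - 2 = -2)
o(C) = -2 (o(C) = 1*(-2) = -2)
M(k) = 0
L(E) = -1 (L(E) = -2 + (-3 + 2)**2 = -2 + (-1)**2 = -2 + 1 = -1)
(M(o(s(1))) + 2893)/(-7385 + L(-170)) = (0 + 2893)/(-7385 - 1) = 2893/(-7386) = 2893*(-1/7386) = -2893/7386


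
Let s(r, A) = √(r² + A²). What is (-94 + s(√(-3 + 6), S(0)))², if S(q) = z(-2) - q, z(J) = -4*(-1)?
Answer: (94 - √19)² ≈ 8035.5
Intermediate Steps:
z(J) = 4
S(q) = 4 - q
s(r, A) = √(A² + r²)
(-94 + s(√(-3 + 6), S(0)))² = (-94 + √((4 - 1*0)² + (√(-3 + 6))²))² = (-94 + √((4 + 0)² + (√3)²))² = (-94 + √(4² + 3))² = (-94 + √(16 + 3))² = (-94 + √19)²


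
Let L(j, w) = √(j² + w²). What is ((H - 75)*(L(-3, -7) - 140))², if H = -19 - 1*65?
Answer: 496973898 - 7078680*√58 ≈ 4.4306e+8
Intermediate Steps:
H = -84 (H = -19 - 65 = -84)
((H - 75)*(L(-3, -7) - 140))² = ((-84 - 75)*(√((-3)² + (-7)²) - 140))² = (-159*(√(9 + 49) - 140))² = (-159*(√58 - 140))² = (-159*(-140 + √58))² = (22260 - 159*√58)²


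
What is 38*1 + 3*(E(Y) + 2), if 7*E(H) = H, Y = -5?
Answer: 293/7 ≈ 41.857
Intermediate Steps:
E(H) = H/7
38*1 + 3*(E(Y) + 2) = 38*1 + 3*((⅐)*(-5) + 2) = 38 + 3*(-5/7 + 2) = 38 + 3*(9/7) = 38 + 27/7 = 293/7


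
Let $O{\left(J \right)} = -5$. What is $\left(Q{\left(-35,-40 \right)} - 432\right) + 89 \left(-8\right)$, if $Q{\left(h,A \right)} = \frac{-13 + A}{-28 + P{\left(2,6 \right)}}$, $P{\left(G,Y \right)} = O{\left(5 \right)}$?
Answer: $- \frac{37699}{33} \approx -1142.4$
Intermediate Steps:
$P{\left(G,Y \right)} = -5$
$Q{\left(h,A \right)} = \frac{13}{33} - \frac{A}{33}$ ($Q{\left(h,A \right)} = \frac{-13 + A}{-28 - 5} = \frac{-13 + A}{-33} = \left(-13 + A\right) \left(- \frac{1}{33}\right) = \frac{13}{33} - \frac{A}{33}$)
$\left(Q{\left(-35,-40 \right)} - 432\right) + 89 \left(-8\right) = \left(\left(\frac{13}{33} - - \frac{40}{33}\right) - 432\right) + 89 \left(-8\right) = \left(\left(\frac{13}{33} + \frac{40}{33}\right) - 432\right) - 712 = \left(\frac{53}{33} - 432\right) - 712 = - \frac{14203}{33} - 712 = - \frac{37699}{33}$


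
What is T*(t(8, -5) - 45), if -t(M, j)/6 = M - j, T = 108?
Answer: -13284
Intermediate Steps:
t(M, j) = -6*M + 6*j (t(M, j) = -6*(M - j) = -6*M + 6*j)
T*(t(8, -5) - 45) = 108*((-6*8 + 6*(-5)) - 45) = 108*((-48 - 30) - 45) = 108*(-78 - 45) = 108*(-123) = -13284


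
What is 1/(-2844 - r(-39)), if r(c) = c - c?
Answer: -1/2844 ≈ -0.00035162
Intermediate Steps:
r(c) = 0
1/(-2844 - r(-39)) = 1/(-2844 - 1*0) = 1/(-2844 + 0) = 1/(-2844) = -1/2844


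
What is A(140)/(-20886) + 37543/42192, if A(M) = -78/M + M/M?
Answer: 4573942409/5140462320 ≈ 0.88979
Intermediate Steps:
A(M) = 1 - 78/M (A(M) = -78/M + 1 = 1 - 78/M)
A(140)/(-20886) + 37543/42192 = ((-78 + 140)/140)/(-20886) + 37543/42192 = ((1/140)*62)*(-1/20886) + 37543*(1/42192) = (31/70)*(-1/20886) + 37543/42192 = -31/1462020 + 37543/42192 = 4573942409/5140462320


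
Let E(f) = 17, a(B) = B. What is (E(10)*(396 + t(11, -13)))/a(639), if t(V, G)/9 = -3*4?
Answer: 544/71 ≈ 7.6620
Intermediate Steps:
t(V, G) = -108 (t(V, G) = 9*(-3*4) = 9*(-12) = -108)
(E(10)*(396 + t(11, -13)))/a(639) = (17*(396 - 108))/639 = (17*288)*(1/639) = 4896*(1/639) = 544/71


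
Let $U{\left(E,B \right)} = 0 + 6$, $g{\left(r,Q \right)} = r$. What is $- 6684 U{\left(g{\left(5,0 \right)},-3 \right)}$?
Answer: $-40104$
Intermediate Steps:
$U{\left(E,B \right)} = 6$
$- 6684 U{\left(g{\left(5,0 \right)},-3 \right)} = \left(-6684\right) 6 = -40104$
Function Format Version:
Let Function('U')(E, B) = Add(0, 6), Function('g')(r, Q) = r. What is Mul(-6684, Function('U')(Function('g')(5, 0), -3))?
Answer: -40104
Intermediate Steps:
Function('U')(E, B) = 6
Mul(-6684, Function('U')(Function('g')(5, 0), -3)) = Mul(-6684, 6) = -40104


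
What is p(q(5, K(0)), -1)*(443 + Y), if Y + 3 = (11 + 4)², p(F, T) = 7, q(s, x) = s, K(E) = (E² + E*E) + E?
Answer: 4655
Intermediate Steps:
K(E) = E + 2*E² (K(E) = (E² + E²) + E = 2*E² + E = E + 2*E²)
Y = 222 (Y = -3 + (11 + 4)² = -3 + 15² = -3 + 225 = 222)
p(q(5, K(0)), -1)*(443 + Y) = 7*(443 + 222) = 7*665 = 4655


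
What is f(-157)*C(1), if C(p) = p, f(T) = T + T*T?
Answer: 24492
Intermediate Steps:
f(T) = T + T²
f(-157)*C(1) = -157*(1 - 157)*1 = -157*(-156)*1 = 24492*1 = 24492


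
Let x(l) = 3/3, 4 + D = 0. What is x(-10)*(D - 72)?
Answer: -76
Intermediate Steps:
D = -4 (D = -4 + 0 = -4)
x(l) = 1 (x(l) = 3*(⅓) = 1)
x(-10)*(D - 72) = 1*(-4 - 72) = 1*(-76) = -76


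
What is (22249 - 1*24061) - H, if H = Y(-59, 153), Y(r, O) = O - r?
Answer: -2024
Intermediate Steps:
H = 212 (H = 153 - 1*(-59) = 153 + 59 = 212)
(22249 - 1*24061) - H = (22249 - 1*24061) - 1*212 = (22249 - 24061) - 212 = -1812 - 212 = -2024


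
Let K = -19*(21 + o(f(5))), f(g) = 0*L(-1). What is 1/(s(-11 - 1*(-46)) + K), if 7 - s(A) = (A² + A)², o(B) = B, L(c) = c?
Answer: -1/1587992 ≈ -6.2973e-7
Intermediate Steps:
f(g) = 0 (f(g) = 0*(-1) = 0)
s(A) = 7 - (A + A²)² (s(A) = 7 - (A² + A)² = 7 - (A + A²)²)
K = -399 (K = -19*(21 + 0) = -19*21 = -399)
1/(s(-11 - 1*(-46)) + K) = 1/((7 - (-11 - 1*(-46))²*(1 + (-11 - 1*(-46)))²) - 399) = 1/((7 - (-11 + 46)²*(1 + (-11 + 46))²) - 399) = 1/((7 - 1*35²*(1 + 35)²) - 399) = 1/((7 - 1*1225*36²) - 399) = 1/((7 - 1*1225*1296) - 399) = 1/((7 - 1587600) - 399) = 1/(-1587593 - 399) = 1/(-1587992) = -1/1587992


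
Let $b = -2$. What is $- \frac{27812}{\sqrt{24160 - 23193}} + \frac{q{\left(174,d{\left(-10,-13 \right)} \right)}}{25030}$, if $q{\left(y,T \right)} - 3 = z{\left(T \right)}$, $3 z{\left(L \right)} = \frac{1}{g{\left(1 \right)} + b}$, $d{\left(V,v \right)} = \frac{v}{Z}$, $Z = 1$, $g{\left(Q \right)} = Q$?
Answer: $\frac{4}{37545} - \frac{27812 \sqrt{967}}{967} \approx -894.37$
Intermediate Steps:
$d{\left(V,v \right)} = v$ ($d{\left(V,v \right)} = \frac{v}{1} = v 1 = v$)
$z{\left(L \right)} = - \frac{1}{3}$ ($z{\left(L \right)} = \frac{1}{3 \left(1 - 2\right)} = \frac{1}{3 \left(-1\right)} = \frac{1}{3} \left(-1\right) = - \frac{1}{3}$)
$q{\left(y,T \right)} = \frac{8}{3}$ ($q{\left(y,T \right)} = 3 - \frac{1}{3} = \frac{8}{3}$)
$- \frac{27812}{\sqrt{24160 - 23193}} + \frac{q{\left(174,d{\left(-10,-13 \right)} \right)}}{25030} = - \frac{27812}{\sqrt{24160 - 23193}} + \frac{8}{3 \cdot 25030} = - \frac{27812}{\sqrt{967}} + \frac{8}{3} \cdot \frac{1}{25030} = - 27812 \frac{\sqrt{967}}{967} + \frac{4}{37545} = - \frac{27812 \sqrt{967}}{967} + \frac{4}{37545} = \frac{4}{37545} - \frac{27812 \sqrt{967}}{967}$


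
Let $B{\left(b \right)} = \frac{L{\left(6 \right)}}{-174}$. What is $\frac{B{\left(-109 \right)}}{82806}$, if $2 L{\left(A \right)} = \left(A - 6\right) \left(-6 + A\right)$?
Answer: $0$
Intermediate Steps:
$L{\left(A \right)} = \frac{\left(-6 + A\right)^{2}}{2}$ ($L{\left(A \right)} = \frac{\left(A - 6\right) \left(-6 + A\right)}{2} = \frac{\left(-6 + A\right) \left(-6 + A\right)}{2} = \frac{\left(-6 + A\right)^{2}}{2}$)
$B{\left(b \right)} = 0$ ($B{\left(b \right)} = \frac{\frac{1}{2} \left(-6 + 6\right)^{2}}{-174} = \frac{0^{2}}{2} \left(- \frac{1}{174}\right) = \frac{1}{2} \cdot 0 \left(- \frac{1}{174}\right) = 0 \left(- \frac{1}{174}\right) = 0$)
$\frac{B{\left(-109 \right)}}{82806} = \frac{0}{82806} = 0 \cdot \frac{1}{82806} = 0$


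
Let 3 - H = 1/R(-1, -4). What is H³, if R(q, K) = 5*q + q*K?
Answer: 64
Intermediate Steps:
R(q, K) = 5*q + K*q
H = 4 (H = 3 - 1/((-(5 - 4))) = 3 - 1/((-1*1)) = 3 - 1/(-1) = 3 - 1*(-1) = 3 + 1 = 4)
H³ = 4³ = 64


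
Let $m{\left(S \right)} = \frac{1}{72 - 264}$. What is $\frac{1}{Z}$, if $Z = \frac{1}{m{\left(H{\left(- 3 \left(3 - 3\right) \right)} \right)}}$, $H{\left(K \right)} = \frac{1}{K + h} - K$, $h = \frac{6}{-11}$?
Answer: $- \frac{1}{192} \approx -0.0052083$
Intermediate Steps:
$h = - \frac{6}{11}$ ($h = 6 \left(- \frac{1}{11}\right) = - \frac{6}{11} \approx -0.54545$)
$H{\left(K \right)} = \frac{1}{- \frac{6}{11} + K} - K$ ($H{\left(K \right)} = \frac{1}{K - \frac{6}{11}} - K = \frac{1}{- \frac{6}{11} + K} - K$)
$m{\left(S \right)} = - \frac{1}{192}$ ($m{\left(S \right)} = \frac{1}{-192} = - \frac{1}{192}$)
$Z = -192$ ($Z = \frac{1}{- \frac{1}{192}} = -192$)
$\frac{1}{Z} = \frac{1}{-192} = - \frac{1}{192}$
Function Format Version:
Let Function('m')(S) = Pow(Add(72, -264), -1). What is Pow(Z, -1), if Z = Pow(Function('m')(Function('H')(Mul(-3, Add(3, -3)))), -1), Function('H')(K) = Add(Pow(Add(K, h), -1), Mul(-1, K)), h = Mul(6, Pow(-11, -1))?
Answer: Rational(-1, 192) ≈ -0.0052083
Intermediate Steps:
h = Rational(-6, 11) (h = Mul(6, Rational(-1, 11)) = Rational(-6, 11) ≈ -0.54545)
Function('H')(K) = Add(Pow(Add(Rational(-6, 11), K), -1), Mul(-1, K)) (Function('H')(K) = Add(Pow(Add(K, Rational(-6, 11)), -1), Mul(-1, K)) = Add(Pow(Add(Rational(-6, 11), K), -1), Mul(-1, K)))
Function('m')(S) = Rational(-1, 192) (Function('m')(S) = Pow(-192, -1) = Rational(-1, 192))
Z = -192 (Z = Pow(Rational(-1, 192), -1) = -192)
Pow(Z, -1) = Pow(-192, -1) = Rational(-1, 192)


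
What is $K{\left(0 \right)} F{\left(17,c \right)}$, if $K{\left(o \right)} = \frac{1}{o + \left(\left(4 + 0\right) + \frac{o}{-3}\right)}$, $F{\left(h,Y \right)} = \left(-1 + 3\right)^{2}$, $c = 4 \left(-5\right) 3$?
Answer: $1$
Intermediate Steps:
$c = -60$ ($c = \left(-20\right) 3 = -60$)
$F{\left(h,Y \right)} = 4$ ($F{\left(h,Y \right)} = 2^{2} = 4$)
$K{\left(o \right)} = \frac{1}{4 + \frac{2 o}{3}}$ ($K{\left(o \right)} = \frac{1}{o + \left(4 + o \left(- \frac{1}{3}\right)\right)} = \frac{1}{o - \left(-4 + \frac{o}{3}\right)} = \frac{1}{4 + \frac{2 o}{3}}$)
$K{\left(0 \right)} F{\left(17,c \right)} = \frac{3}{2 \left(6 + 0\right)} 4 = \frac{3}{2 \cdot 6} \cdot 4 = \frac{3}{2} \cdot \frac{1}{6} \cdot 4 = \frac{1}{4} \cdot 4 = 1$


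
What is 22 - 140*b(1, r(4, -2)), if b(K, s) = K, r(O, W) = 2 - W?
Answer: -118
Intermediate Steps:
22 - 140*b(1, r(4, -2)) = 22 - 140*1 = 22 - 140 = -118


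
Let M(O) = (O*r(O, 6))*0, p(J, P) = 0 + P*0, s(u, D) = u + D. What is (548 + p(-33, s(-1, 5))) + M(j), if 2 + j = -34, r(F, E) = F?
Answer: 548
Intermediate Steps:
s(u, D) = D + u
j = -36 (j = -2 - 34 = -36)
p(J, P) = 0 (p(J, P) = 0 + 0 = 0)
M(O) = 0 (M(O) = (O*O)*0 = O²*0 = 0)
(548 + p(-33, s(-1, 5))) + M(j) = (548 + 0) + 0 = 548 + 0 = 548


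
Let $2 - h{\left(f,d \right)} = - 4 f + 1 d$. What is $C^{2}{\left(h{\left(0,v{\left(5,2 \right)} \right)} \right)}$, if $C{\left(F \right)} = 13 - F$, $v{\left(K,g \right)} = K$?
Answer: $256$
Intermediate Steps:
$h{\left(f,d \right)} = 2 - d + 4 f$ ($h{\left(f,d \right)} = 2 - \left(- 4 f + 1 d\right) = 2 - \left(- 4 f + d\right) = 2 - \left(d - 4 f\right) = 2 - d + 4 f$)
$C^{2}{\left(h{\left(0,v{\left(5,2 \right)} \right)} \right)} = \left(13 - \left(2 - 5 + 4 \cdot 0\right)\right)^{2} = \left(13 - \left(2 - 5 + 0\right)\right)^{2} = \left(13 - -3\right)^{2} = \left(13 + 3\right)^{2} = 16^{2} = 256$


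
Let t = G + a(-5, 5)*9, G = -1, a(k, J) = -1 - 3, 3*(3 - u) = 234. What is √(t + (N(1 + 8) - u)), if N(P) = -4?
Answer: √34 ≈ 5.8309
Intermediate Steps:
u = -75 (u = 3 - ⅓*234 = 3 - 78 = -75)
a(k, J) = -4
t = -37 (t = -1 - 4*9 = -1 - 36 = -37)
√(t + (N(1 + 8) - u)) = √(-37 + (-4 - 1*(-75))) = √(-37 + (-4 + 75)) = √(-37 + 71) = √34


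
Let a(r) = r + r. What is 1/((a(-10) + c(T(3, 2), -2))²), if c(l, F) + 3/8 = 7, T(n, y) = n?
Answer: 64/11449 ≈ 0.0055900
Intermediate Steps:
a(r) = 2*r
c(l, F) = 53/8 (c(l, F) = -3/8 + 7 = 53/8)
1/((a(-10) + c(T(3, 2), -2))²) = 1/((2*(-10) + 53/8)²) = 1/((-20 + 53/8)²) = 1/((-107/8)²) = 1/(11449/64) = 64/11449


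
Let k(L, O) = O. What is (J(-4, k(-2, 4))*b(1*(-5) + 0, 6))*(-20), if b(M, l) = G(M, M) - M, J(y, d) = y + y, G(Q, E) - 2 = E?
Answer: 320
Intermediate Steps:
G(Q, E) = 2 + E
J(y, d) = 2*y
b(M, l) = 2 (b(M, l) = (2 + M) - M = 2)
(J(-4, k(-2, 4))*b(1*(-5) + 0, 6))*(-20) = ((2*(-4))*2)*(-20) = -8*2*(-20) = -16*(-20) = 320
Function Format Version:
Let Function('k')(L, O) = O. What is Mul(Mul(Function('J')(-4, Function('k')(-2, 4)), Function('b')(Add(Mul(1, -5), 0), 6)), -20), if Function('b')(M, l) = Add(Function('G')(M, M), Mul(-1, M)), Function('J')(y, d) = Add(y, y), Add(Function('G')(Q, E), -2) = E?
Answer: 320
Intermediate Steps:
Function('G')(Q, E) = Add(2, E)
Function('J')(y, d) = Mul(2, y)
Function('b')(M, l) = 2 (Function('b')(M, l) = Add(Add(2, M), Mul(-1, M)) = 2)
Mul(Mul(Function('J')(-4, Function('k')(-2, 4)), Function('b')(Add(Mul(1, -5), 0), 6)), -20) = Mul(Mul(Mul(2, -4), 2), -20) = Mul(Mul(-8, 2), -20) = Mul(-16, -20) = 320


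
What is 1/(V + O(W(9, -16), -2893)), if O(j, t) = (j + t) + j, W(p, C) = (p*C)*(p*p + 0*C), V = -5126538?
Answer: -1/5152759 ≈ -1.9407e-7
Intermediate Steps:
W(p, C) = C*p**3 (W(p, C) = (C*p)*(p**2 + 0) = (C*p)*p**2 = C*p**3)
O(j, t) = t + 2*j
1/(V + O(W(9, -16), -2893)) = 1/(-5126538 + (-2893 + 2*(-16*9**3))) = 1/(-5126538 + (-2893 + 2*(-16*729))) = 1/(-5126538 + (-2893 + 2*(-11664))) = 1/(-5126538 + (-2893 - 23328)) = 1/(-5126538 - 26221) = 1/(-5152759) = -1/5152759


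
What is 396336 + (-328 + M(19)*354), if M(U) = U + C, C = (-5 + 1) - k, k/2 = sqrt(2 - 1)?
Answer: 400610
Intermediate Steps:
k = 2 (k = 2*sqrt(2 - 1) = 2*sqrt(1) = 2*1 = 2)
C = -6 (C = (-5 + 1) - 1*2 = -4 - 2 = -6)
M(U) = -6 + U (M(U) = U - 6 = -6 + U)
396336 + (-328 + M(19)*354) = 396336 + (-328 + (-6 + 19)*354) = 396336 + (-328 + 13*354) = 396336 + (-328 + 4602) = 396336 + 4274 = 400610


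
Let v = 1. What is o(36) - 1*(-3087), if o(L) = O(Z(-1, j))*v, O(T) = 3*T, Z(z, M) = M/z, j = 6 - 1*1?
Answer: 3072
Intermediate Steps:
j = 5 (j = 6 - 1 = 5)
o(L) = -15 (o(L) = (3*(5/(-1)))*1 = (3*(5*(-1)))*1 = (3*(-5))*1 = -15*1 = -15)
o(36) - 1*(-3087) = -15 - 1*(-3087) = -15 + 3087 = 3072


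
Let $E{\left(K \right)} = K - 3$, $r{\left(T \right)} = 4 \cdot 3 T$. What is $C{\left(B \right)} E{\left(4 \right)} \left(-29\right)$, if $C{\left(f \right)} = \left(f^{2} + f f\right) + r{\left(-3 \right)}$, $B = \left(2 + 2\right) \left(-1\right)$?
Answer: $116$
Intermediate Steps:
$r{\left(T \right)} = 12 T$
$E{\left(K \right)} = -3 + K$ ($E{\left(K \right)} = K - 3 = -3 + K$)
$B = -4$ ($B = 4 \left(-1\right) = -4$)
$C{\left(f \right)} = -36 + 2 f^{2}$ ($C{\left(f \right)} = \left(f^{2} + f f\right) + 12 \left(-3\right) = \left(f^{2} + f^{2}\right) - 36 = 2 f^{2} - 36 = -36 + 2 f^{2}$)
$C{\left(B \right)} E{\left(4 \right)} \left(-29\right) = \left(-36 + 2 \left(-4\right)^{2}\right) \left(-3 + 4\right) \left(-29\right) = \left(-36 + 2 \cdot 16\right) 1 \left(-29\right) = \left(-36 + 32\right) 1 \left(-29\right) = \left(-4\right) 1 \left(-29\right) = \left(-4\right) \left(-29\right) = 116$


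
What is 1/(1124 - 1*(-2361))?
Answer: 1/3485 ≈ 0.00028694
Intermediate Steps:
1/(1124 - 1*(-2361)) = 1/(1124 + 2361) = 1/3485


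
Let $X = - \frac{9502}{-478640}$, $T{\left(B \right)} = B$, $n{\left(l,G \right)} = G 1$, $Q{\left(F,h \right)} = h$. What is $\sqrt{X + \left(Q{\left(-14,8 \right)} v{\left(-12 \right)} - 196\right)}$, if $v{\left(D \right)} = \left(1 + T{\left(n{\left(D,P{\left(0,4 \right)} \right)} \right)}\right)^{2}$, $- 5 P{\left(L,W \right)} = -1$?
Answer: $\frac{i \sqrt{2641195505558}}{119660} \approx 13.582 i$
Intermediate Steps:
$P{\left(L,W \right)} = \frac{1}{5}$ ($P{\left(L,W \right)} = \left(- \frac{1}{5}\right) \left(-1\right) = \frac{1}{5}$)
$n{\left(l,G \right)} = G$
$v{\left(D \right)} = \frac{36}{25}$ ($v{\left(D \right)} = \left(1 + \frac{1}{5}\right)^{2} = \left(\frac{6}{5}\right)^{2} = \frac{36}{25}$)
$X = \frac{4751}{239320}$ ($X = \left(-9502\right) \left(- \frac{1}{478640}\right) = \frac{4751}{239320} \approx 0.019852$)
$\sqrt{X + \left(Q{\left(-14,8 \right)} v{\left(-12 \right)} - 196\right)} = \sqrt{\frac{4751}{239320} + \left(8 \cdot \frac{36}{25} - 196\right)} = \sqrt{\frac{4751}{239320} + \left(\frac{288}{25} - 196\right)} = \sqrt{\frac{4751}{239320} - \frac{4612}{25}} = \sqrt{- \frac{220725013}{1196600}} = \frac{i \sqrt{2641195505558}}{119660}$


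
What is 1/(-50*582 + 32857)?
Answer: 1/3757 ≈ 0.00026617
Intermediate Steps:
1/(-50*582 + 32857) = 1/(-29100 + 32857) = 1/3757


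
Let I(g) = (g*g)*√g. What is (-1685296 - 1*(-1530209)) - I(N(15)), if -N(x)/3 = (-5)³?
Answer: -155087 - 703125*√15 ≈ -2.8783e+6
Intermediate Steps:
N(x) = 375 (N(x) = -3*(-5)³ = -3*(-125) = 375)
I(g) = g^(5/2) (I(g) = g²*√g = g^(5/2))
(-1685296 - 1*(-1530209)) - I(N(15)) = (-1685296 - 1*(-1530209)) - 375^(5/2) = (-1685296 + 1530209) - 703125*√15 = -155087 - 703125*√15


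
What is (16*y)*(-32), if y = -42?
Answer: 21504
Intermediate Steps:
(16*y)*(-32) = (16*(-42))*(-32) = -672*(-32) = 21504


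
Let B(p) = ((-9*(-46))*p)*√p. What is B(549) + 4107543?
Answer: 4107543 + 681858*√61 ≈ 9.4330e+6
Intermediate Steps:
B(p) = 414*p^(3/2) (B(p) = (414*p)*√p = 414*p^(3/2))
B(549) + 4107543 = 414*549^(3/2) + 4107543 = 414*(1647*√61) + 4107543 = 681858*√61 + 4107543 = 4107543 + 681858*√61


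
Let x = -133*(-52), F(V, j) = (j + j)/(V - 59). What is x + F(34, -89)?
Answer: 173078/25 ≈ 6923.1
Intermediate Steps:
F(V, j) = 2*j/(-59 + V) (F(V, j) = (2*j)/(-59 + V) = 2*j/(-59 + V))
x = 6916
x + F(34, -89) = 6916 + 2*(-89)/(-59 + 34) = 6916 + 2*(-89)/(-25) = 6916 + 2*(-89)*(-1/25) = 6916 + 178/25 = 173078/25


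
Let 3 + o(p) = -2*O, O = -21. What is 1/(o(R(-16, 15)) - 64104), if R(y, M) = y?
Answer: -1/64065 ≈ -1.5609e-5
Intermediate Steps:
o(p) = 39 (o(p) = -3 - 2*(-21) = -3 + 42 = 39)
1/(o(R(-16, 15)) - 64104) = 1/(39 - 64104) = 1/(-64065) = -1/64065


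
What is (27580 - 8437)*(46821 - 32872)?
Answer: 267025707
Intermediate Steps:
(27580 - 8437)*(46821 - 32872) = 19143*13949 = 267025707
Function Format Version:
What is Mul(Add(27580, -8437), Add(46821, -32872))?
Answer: 267025707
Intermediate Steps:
Mul(Add(27580, -8437), Add(46821, -32872)) = Mul(19143, 13949) = 267025707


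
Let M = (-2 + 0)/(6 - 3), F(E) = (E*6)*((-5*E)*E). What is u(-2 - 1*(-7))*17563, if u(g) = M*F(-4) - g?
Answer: -22568455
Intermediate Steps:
F(E) = -30*E**3 (F(E) = (6*E)*(-5*E**2) = -30*E**3)
M = -2/3 ≈ -0.66667
u(g) = -1280 - g (u(g) = -(-20)*(-4)**3 - g = -(-20)*(-64) - g = -2/3*1920 - g = -1280 - g)
u(-2 - 1*(-7))*17563 = (-1280 - (-2 - 1*(-7)))*17563 = (-1280 - (-2 + 7))*17563 = (-1280 - 1*5)*17563 = (-1280 - 5)*17563 = -1285*17563 = -22568455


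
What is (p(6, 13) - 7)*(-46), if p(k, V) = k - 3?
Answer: 184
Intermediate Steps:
p(k, V) = -3 + k
(p(6, 13) - 7)*(-46) = ((-3 + 6) - 7)*(-46) = (3 - 7)*(-46) = -4*(-46) = 184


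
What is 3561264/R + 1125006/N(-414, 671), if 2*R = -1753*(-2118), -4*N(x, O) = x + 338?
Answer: 696186392526/11757371 ≈ 59213.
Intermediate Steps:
N(x, O) = -169/2 - x/4 (N(x, O) = -(x + 338)/4 = -(338 + x)/4 = -169/2 - x/4)
R = 1856427 (R = (-1753*(-2118))/2 = (1/2)*3712854 = 1856427)
3561264/R + 1125006/N(-414, 671) = 3561264/1856427 + 1125006/(-169/2 - 1/4*(-414)) = 3561264*(1/1856427) + 1125006/(-169/2 + 207/2) = 1187088/618809 + 1125006/19 = 696186392526/11757371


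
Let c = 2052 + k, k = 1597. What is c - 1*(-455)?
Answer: 4104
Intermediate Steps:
c = 3649 (c = 2052 + 1597 = 3649)
c - 1*(-455) = 3649 - 1*(-455) = 3649 + 455 = 4104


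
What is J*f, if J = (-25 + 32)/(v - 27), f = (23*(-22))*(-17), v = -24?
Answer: -3542/3 ≈ -1180.7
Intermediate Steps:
f = 8602 (f = -506*(-17) = 8602)
J = -7/51 (J = (-25 + 32)/(-24 - 27) = 7/(-51) = 7*(-1/51) = -7/51 ≈ -0.13725)
J*f = -7/51*8602 = -3542/3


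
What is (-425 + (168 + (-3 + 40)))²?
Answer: 48400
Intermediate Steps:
(-425 + (168 + (-3 + 40)))² = (-425 + (168 + 37))² = (-425 + 205)² = (-220)² = 48400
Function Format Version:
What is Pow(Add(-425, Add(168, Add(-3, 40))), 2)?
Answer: 48400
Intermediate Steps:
Pow(Add(-425, Add(168, Add(-3, 40))), 2) = Pow(Add(-425, Add(168, 37)), 2) = Pow(Add(-425, 205), 2) = Pow(-220, 2) = 48400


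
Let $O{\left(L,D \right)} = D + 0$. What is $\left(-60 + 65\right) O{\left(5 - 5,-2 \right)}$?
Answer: $-10$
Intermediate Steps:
$O{\left(L,D \right)} = D$
$\left(-60 + 65\right) O{\left(5 - 5,-2 \right)} = \left(-60 + 65\right) \left(-2\right) = 5 \left(-2\right) = -10$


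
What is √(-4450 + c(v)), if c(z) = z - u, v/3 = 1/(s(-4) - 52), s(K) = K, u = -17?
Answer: 17*I*√12026/28 ≈ 66.581*I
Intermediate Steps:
v = -3/56 (v = 3/(-4 - 52) = 3/(-56) = 3*(-1/56) = -3/56 ≈ -0.053571)
c(z) = 17 + z (c(z) = z - 1*(-17) = z + 17 = 17 + z)
√(-4450 + c(v)) = √(-4450 + (17 - 3/56)) = √(-4450 + 949/56) = √(-248251/56) = 17*I*√12026/28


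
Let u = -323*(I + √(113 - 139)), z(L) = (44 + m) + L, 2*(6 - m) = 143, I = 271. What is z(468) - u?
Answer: 175959/2 + 323*I*√26 ≈ 87980.0 + 1647.0*I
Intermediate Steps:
m = -131/2 (m = 6 - ½*143 = 6 - 143/2 = -131/2 ≈ -65.500)
z(L) = -43/2 + L (z(L) = (44 - 131/2) + L = -43/2 + L)
u = -87533 - 323*I*√26 (u = -323*(271 + √(113 - 139)) = -323*(271 + √(-26)) = -323*(271 + I*√26) = -87533 - 323*I*√26 ≈ -87533.0 - 1647.0*I)
z(468) - u = (-43/2 + 468) - (-87533 - 323*I*√26) = 893/2 + (87533 + 323*I*√26) = 175959/2 + 323*I*√26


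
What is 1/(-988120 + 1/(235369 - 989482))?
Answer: -754113/745154137561 ≈ -1.0120e-6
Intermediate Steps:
1/(-988120 + 1/(235369 - 989482)) = 1/(-988120 + 1/(-754113)) = 1/(-988120 - 1/754113) = 1/(-745154137561/754113) = -754113/745154137561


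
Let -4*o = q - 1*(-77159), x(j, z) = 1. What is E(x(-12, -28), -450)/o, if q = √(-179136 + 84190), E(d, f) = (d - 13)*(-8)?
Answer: -9876352/1984535409 + 128*I*√94946/1984535409 ≈ -0.0049767 + 1.9874e-5*I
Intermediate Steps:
E(d, f) = 104 - 8*d (E(d, f) = (-13 + d)*(-8) = 104 - 8*d)
q = I*√94946 (q = √(-94946) = I*√94946 ≈ 308.13*I)
o = -77159/4 - I*√94946/4 (o = -(I*√94946 - 1*(-77159))/4 = -(I*√94946 + 77159)/4 = -(77159 + I*√94946)/4 = -77159/4 - I*√94946/4 ≈ -19290.0 - 77.033*I)
E(x(-12, -28), -450)/o = (104 - 8*1)/(-77159/4 - I*√94946/4) = (104 - 8)/(-77159/4 - I*√94946/4) = 96/(-77159/4 - I*√94946/4)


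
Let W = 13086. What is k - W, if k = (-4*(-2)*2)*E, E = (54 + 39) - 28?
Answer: -12046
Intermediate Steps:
E = 65 (E = 93 - 28 = 65)
k = 1040 (k = (-4*(-2)*2)*65 = (8*2)*65 = 16*65 = 1040)
k - W = 1040 - 1*13086 = 1040 - 13086 = -12046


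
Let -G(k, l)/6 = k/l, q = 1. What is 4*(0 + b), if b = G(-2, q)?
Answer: 48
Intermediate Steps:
G(k, l) = -6*k/l
b = 12 (b = -6*(-2)/1 = -6*(-2)*1 = 12)
4*(0 + b) = 4*(0 + 12) = 4*12 = 48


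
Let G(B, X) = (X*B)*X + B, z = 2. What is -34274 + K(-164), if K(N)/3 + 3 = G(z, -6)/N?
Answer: -2811317/82 ≈ -34284.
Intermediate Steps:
G(B, X) = B + B*X**2 (G(B, X) = (B*X)*X + B = B*X**2 + B = B + B*X**2)
K(N) = -9 + 222/N (K(N) = -9 + 3*((2*(1 + (-6)**2))/N) = -9 + 3*((2*(1 + 36))/N) = -9 + 3*((2*37)/N) = -9 + 3*(74/N) = -9 + 222/N)
-34274 + K(-164) = -34274 + (-9 + 222/(-164)) = -34274 + (-9 + 222*(-1/164)) = -34274 + (-9 - 111/82) = -34274 - 849/82 = -2811317/82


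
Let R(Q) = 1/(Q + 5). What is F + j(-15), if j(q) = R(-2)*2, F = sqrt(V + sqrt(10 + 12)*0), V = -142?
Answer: 2/3 + I*sqrt(142) ≈ 0.66667 + 11.916*I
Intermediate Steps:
R(Q) = 1/(5 + Q)
F = I*sqrt(142) (F = sqrt(-142 + sqrt(10 + 12)*0) = sqrt(-142 + sqrt(22)*0) = sqrt(-142 + 0) = sqrt(-142) = I*sqrt(142) ≈ 11.916*I)
j(q) = 2/3 (j(q) = 2/(5 - 2) = 2/3)
F + j(-15) = I*sqrt(142) + 2/3 = 2/3 + I*sqrt(142)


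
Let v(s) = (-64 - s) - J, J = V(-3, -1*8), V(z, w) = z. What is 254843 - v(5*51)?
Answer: 255159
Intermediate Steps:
J = -3
v(s) = -61 - s (v(s) = (-64 - s) - 1*(-3) = (-64 - s) + 3 = -61 - s)
254843 - v(5*51) = 254843 - (-61 - 5*51) = 254843 - (-61 - 1*255) = 254843 - (-61 - 255) = 254843 - 1*(-316) = 254843 + 316 = 255159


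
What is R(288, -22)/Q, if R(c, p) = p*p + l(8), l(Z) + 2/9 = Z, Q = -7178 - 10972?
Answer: -2213/81675 ≈ -0.027095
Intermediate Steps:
Q = -18150
l(Z) = -2/9 + Z
R(c, p) = 70/9 + p² (R(c, p) = p*p + (-2/9 + 8) = p² + 70/9 = 70/9 + p²)
R(288, -22)/Q = (70/9 + (-22)²)/(-18150) = (70/9 + 484)*(-1/18150) = (4426/9)*(-1/18150) = -2213/81675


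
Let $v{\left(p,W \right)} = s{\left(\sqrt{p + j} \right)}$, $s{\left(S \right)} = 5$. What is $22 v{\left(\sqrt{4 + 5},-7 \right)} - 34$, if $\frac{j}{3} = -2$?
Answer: $76$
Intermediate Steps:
$j = -6$ ($j = 3 \left(-2\right) = -6$)
$v{\left(p,W \right)} = 5$
$22 v{\left(\sqrt{4 + 5},-7 \right)} - 34 = 22 \cdot 5 - 34 = 110 - 34 = 76$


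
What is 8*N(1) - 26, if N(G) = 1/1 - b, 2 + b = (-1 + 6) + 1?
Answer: -50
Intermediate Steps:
b = 4 (b = -2 + ((-1 + 6) + 1) = -2 + (5 + 1) = -2 + 6 = 4)
N(G) = -3 (N(G) = 1/1 - 1*4 = 1*1 - 4 = 1 - 4 = -3)
8*N(1) - 26 = 8*(-3) - 26 = -24 - 26 = -50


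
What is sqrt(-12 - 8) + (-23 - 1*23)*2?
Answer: -92 + 2*I*sqrt(5) ≈ -92.0 + 4.4721*I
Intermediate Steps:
sqrt(-12 - 8) + (-23 - 1*23)*2 = sqrt(-20) + (-23 - 23)*2 = 2*I*sqrt(5) - 46*2 = 2*I*sqrt(5) - 92 = -92 + 2*I*sqrt(5)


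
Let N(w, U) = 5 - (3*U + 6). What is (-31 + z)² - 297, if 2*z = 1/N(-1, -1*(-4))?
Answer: 450477/676 ≈ 666.39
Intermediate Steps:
N(w, U) = -1 - 3*U (N(w, U) = 5 - (6 + 3*U) = 5 + (-6 - 3*U) = -1 - 3*U)
z = -1/26 (z = 1/(2*(-1 - (-3)*(-4))) = 1/(2*(-1 - 3*4)) = 1/(2*(-1 - 12)) = (½)/(-13) = (½)*(-1/13) = -1/26 ≈ -0.038462)
(-31 + z)² - 297 = (-31 - 1/26)² - 297 = (-807/26)² - 297 = 651249/676 - 297 = 450477/676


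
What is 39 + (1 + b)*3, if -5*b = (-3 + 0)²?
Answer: 183/5 ≈ 36.600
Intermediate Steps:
b = -9/5 (b = -(-3 + 0)²/5 = -⅕*(-3)² = -⅕*9 = -9/5 ≈ -1.8000)
39 + (1 + b)*3 = 39 + (1 - 9/5)*3 = 39 - ⅘*3 = 39 - 12/5 = 183/5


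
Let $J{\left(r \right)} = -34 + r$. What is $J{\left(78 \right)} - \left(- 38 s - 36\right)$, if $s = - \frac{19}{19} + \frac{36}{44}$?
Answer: $\frac{804}{11} \approx 73.091$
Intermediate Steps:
$s = - \frac{2}{11}$ ($s = \left(-19\right) \frac{1}{19} + 36 \cdot \frac{1}{44} = -1 + \frac{9}{11} = - \frac{2}{11} \approx -0.18182$)
$J{\left(78 \right)} - \left(- 38 s - 36\right) = \left(-34 + 78\right) - \left(\left(-38\right) \left(- \frac{2}{11}\right) - 36\right) = 44 - \left(\frac{76}{11} - 36\right) = 44 - - \frac{320}{11} = 44 + \frac{320}{11} = \frac{804}{11}$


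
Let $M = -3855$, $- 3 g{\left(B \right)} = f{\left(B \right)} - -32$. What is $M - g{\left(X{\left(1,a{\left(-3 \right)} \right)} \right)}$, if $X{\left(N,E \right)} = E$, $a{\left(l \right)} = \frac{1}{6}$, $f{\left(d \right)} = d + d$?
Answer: $- \frac{34598}{9} \approx -3844.2$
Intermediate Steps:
$f{\left(d \right)} = 2 d$
$a{\left(l \right)} = \frac{1}{6}$
$g{\left(B \right)} = - \frac{32}{3} - \frac{2 B}{3}$ ($g{\left(B \right)} = - \frac{2 B - -32}{3} = - \frac{2 B + 32}{3} = - \frac{32 + 2 B}{3} = - \frac{32}{3} - \frac{2 B}{3}$)
$M - g{\left(X{\left(1,a{\left(-3 \right)} \right)} \right)} = -3855 - \left(- \frac{32}{3} - \frac{1}{9}\right) = -3855 - - \frac{97}{9} = -3855 + \frac{97}{9} = - \frac{34598}{9}$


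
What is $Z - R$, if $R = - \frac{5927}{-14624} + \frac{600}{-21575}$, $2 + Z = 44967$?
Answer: $\frac{567476558055}{12620512} \approx 44965.0$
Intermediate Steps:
$Z = 44965$ ($Z = -2 + 44967 = 44965$)
$R = \frac{4764025}{12620512}$ ($R = \left(-5927\right) \left(- \frac{1}{14624}\right) + 600 \left(- \frac{1}{21575}\right) = \frac{5927}{14624} - \frac{24}{863} = \frac{4764025}{12620512} \approx 0.37748$)
$Z - R = 44965 - \frac{4764025}{12620512} = \frac{567476558055}{12620512}$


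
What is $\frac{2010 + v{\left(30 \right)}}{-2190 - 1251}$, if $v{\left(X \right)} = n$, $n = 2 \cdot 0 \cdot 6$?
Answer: $- \frac{670}{1147} \approx -0.58413$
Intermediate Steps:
$n = 0$ ($n = 0 \cdot 6 = 0$)
$v{\left(X \right)} = 0$
$\frac{2010 + v{\left(30 \right)}}{-2190 - 1251} = \frac{2010 + 0}{-2190 - 1251} = \frac{2010}{-3441} = 2010 \left(- \frac{1}{3441}\right) = - \frac{670}{1147}$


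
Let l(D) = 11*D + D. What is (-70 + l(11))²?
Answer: 3844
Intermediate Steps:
l(D) = 12*D
(-70 + l(11))² = (-70 + 12*11)² = (-70 + 132)² = 62² = 3844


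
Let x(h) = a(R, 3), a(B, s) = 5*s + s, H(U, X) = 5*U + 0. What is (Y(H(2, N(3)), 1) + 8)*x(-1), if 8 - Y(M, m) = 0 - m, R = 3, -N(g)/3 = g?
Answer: 306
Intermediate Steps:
N(g) = -3*g
H(U, X) = 5*U
Y(M, m) = 8 + m (Y(M, m) = 8 - (0 - m) = 8 - (-1)*m = 8 + m)
a(B, s) = 6*s
x(h) = 18 (x(h) = 6*3 = 18)
(Y(H(2, N(3)), 1) + 8)*x(-1) = ((8 + 1) + 8)*18 = (9 + 8)*18 = 17*18 = 306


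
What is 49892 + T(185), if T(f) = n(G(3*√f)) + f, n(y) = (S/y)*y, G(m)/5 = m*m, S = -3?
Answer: 50074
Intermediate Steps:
G(m) = 5*m² (G(m) = 5*(m*m) = 5*m²)
n(y) = -3 (n(y) = (-3/y)*y = -3)
T(f) = -3 + f
49892 + T(185) = 49892 + (-3 + 185) = 49892 + 182 = 50074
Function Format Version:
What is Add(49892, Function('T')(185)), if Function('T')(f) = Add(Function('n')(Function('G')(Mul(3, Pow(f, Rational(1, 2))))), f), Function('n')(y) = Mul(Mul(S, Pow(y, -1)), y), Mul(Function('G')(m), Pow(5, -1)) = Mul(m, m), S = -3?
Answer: 50074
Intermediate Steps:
Function('G')(m) = Mul(5, Pow(m, 2)) (Function('G')(m) = Mul(5, Mul(m, m)) = Mul(5, Pow(m, 2)))
Function('n')(y) = -3 (Function('n')(y) = Mul(Mul(-3, Pow(y, -1)), y) = -3)
Function('T')(f) = Add(-3, f)
Add(49892, Function('T')(185)) = Add(49892, Add(-3, 185)) = Add(49892, 182) = 50074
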